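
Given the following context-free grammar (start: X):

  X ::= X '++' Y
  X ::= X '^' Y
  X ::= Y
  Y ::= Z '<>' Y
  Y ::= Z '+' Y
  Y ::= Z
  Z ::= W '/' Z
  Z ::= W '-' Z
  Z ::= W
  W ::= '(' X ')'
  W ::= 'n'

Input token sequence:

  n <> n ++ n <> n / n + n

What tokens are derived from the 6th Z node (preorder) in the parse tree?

n

[X [X [Y [Z [W n]] <> [Y [Z [W n]]]]] ++ [Y [Z [W n]] <> [Y [Z [W n] / [Z [W n]]] + [Y [Z [W n]]]]]]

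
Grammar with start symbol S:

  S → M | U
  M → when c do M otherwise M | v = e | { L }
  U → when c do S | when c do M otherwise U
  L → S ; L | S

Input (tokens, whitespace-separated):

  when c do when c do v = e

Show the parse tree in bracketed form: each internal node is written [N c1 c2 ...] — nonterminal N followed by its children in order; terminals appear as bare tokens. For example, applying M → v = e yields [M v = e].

S
U
when c do S
when c do U
when c do when c do S
when c do when c do M
when c do when c do v = e

[S [U when c do [S [U when c do [S [M v = e]]]]]]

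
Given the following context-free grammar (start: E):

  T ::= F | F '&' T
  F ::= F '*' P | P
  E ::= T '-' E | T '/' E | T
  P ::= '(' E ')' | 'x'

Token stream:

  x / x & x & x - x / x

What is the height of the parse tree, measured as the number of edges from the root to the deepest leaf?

7

[E [T [F [P x]]] / [E [T [F [P x]] & [T [F [P x]] & [T [F [P x]]]]] - [E [T [F [P x]]] / [E [T [F [P x]]]]]]]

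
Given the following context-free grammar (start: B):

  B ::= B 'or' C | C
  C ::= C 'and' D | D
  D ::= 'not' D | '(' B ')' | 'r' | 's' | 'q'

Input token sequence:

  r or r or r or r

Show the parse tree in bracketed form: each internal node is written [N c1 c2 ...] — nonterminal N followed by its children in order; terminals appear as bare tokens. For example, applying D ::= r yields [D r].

[B [B [B [B [C [D r]]] or [C [D r]]] or [C [D r]]] or [C [D r]]]

B
B or C
B or C or C
B or C or C or C
C or C or C or C
D or C or C or C
r or C or C or C
r or D or C or C
r or r or C or C
r or r or D or C
r or r or r or C
r or r or r or D
r or r or r or r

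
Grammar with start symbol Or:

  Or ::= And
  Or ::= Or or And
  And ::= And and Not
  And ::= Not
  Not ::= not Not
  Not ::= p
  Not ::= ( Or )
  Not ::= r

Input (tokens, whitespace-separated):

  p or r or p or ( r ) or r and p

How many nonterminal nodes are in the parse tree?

20

[Or [Or [Or [Or [Or [And [Not p]]] or [And [Not r]]] or [And [Not p]]] or [And [Not ( [Or [And [Not r]]] )]]] or [And [And [Not r]] and [Not p]]]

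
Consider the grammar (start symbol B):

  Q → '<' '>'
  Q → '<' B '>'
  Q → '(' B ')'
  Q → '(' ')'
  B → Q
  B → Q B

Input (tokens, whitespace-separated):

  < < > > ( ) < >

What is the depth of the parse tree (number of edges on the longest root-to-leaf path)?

[B [Q < [B [Q < >]] >] [B [Q ( )] [B [Q < >]]]]

4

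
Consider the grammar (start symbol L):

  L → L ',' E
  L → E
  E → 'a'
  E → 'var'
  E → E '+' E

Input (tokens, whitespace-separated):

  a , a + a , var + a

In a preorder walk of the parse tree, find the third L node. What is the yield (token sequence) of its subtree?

a

[L [L [L [E a]] , [E [E a] + [E a]]] , [E [E var] + [E a]]]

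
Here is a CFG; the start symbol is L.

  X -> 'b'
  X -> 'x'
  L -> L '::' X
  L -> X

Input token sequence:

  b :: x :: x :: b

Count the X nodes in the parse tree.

4

[L [L [L [L [X b]] :: [X x]] :: [X x]] :: [X b]]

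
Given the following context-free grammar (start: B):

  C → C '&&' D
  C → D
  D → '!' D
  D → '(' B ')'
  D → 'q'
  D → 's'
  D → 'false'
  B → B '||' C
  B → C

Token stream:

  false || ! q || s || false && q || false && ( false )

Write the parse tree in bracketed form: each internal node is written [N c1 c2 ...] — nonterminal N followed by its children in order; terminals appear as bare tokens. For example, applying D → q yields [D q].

B
B || C
B || C || C
B || C || C || C
B || C || C || C || C
C || C || C || C || C
D || C || C || C || C
false || C || C || C || C
false || D || C || C || C
false || ! D || C || C || C
false || ! q || C || C || C
false || ! q || D || C || C
false || ! q || s || C || C
false || ! q || s || C && D || C
false || ! q || s || D && D || C
false || ! q || s || false && D || C
false || ! q || s || false && q || C
false || ! q || s || false && q || C && D
false || ! q || s || false && q || D && D
false || ! q || s || false && q || false && D
false || ! q || s || false && q || false && ( B )
false || ! q || s || false && q || false && ( C )
false || ! q || s || false && q || false && ( D )
false || ! q || s || false && q || false && ( false )

[B [B [B [B [B [C [D false]]] || [C [D ! [D q]]]] || [C [D s]]] || [C [C [D false]] && [D q]]] || [C [C [D false]] && [D ( [B [C [D false]]] )]]]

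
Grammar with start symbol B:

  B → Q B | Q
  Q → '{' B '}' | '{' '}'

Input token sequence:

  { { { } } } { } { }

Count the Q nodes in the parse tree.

[B [Q { [B [Q { [B [Q { }]] }]] }] [B [Q { }] [B [Q { }]]]]

5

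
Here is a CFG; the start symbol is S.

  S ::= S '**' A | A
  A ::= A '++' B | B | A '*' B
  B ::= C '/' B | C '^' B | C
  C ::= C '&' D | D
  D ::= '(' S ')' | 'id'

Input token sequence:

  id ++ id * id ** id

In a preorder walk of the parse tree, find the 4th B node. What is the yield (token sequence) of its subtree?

[S [S [A [A [A [B [C [D id]]]] ++ [B [C [D id]]]] * [B [C [D id]]]]] ** [A [B [C [D id]]]]]

id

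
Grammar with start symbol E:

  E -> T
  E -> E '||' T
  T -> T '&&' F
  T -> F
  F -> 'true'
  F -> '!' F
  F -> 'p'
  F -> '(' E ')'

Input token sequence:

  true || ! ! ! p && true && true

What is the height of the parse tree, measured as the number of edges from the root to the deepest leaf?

[E [E [T [F true]]] || [T [T [T [F ! [F ! [F ! [F p]]]]] && [F true]] && [F true]]]

8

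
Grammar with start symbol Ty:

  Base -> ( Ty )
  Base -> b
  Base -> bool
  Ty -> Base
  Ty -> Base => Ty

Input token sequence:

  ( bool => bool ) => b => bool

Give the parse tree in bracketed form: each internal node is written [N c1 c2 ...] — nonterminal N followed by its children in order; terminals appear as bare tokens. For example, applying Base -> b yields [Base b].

[Ty [Base ( [Ty [Base bool] => [Ty [Base bool]]] )] => [Ty [Base b] => [Ty [Base bool]]]]

Ty
Base => Ty
( Ty ) => Ty
( Base => Ty ) => Ty
( bool => Ty ) => Ty
( bool => Base ) => Ty
( bool => bool ) => Ty
( bool => bool ) => Base => Ty
( bool => bool ) => b => Ty
( bool => bool ) => b => Base
( bool => bool ) => b => bool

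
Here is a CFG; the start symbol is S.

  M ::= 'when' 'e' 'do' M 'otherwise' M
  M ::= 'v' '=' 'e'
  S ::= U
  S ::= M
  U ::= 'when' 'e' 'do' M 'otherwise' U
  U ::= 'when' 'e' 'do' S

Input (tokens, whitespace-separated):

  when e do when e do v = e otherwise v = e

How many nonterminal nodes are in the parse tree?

6

[S [U when e do [S [M when e do [M v = e] otherwise [M v = e]]]]]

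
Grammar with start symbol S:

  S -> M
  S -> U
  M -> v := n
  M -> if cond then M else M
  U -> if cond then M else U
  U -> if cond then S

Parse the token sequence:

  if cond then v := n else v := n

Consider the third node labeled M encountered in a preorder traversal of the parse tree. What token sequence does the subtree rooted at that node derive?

[S [M if cond then [M v := n] else [M v := n]]]

v := n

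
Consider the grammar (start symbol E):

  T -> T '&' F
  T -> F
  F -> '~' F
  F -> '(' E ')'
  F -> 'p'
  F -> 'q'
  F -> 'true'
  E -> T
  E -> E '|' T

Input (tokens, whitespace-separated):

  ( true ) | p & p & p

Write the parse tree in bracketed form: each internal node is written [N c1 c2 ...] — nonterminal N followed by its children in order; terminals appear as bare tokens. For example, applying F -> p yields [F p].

[E [E [T [F ( [E [T [F true]]] )]]] | [T [T [T [F p]] & [F p]] & [F p]]]

E
E | T
T | T
F | T
( E ) | T
( T ) | T
( F ) | T
( true ) | T
( true ) | T & F
( true ) | T & F & F
( true ) | F & F & F
( true ) | p & F & F
( true ) | p & p & F
( true ) | p & p & p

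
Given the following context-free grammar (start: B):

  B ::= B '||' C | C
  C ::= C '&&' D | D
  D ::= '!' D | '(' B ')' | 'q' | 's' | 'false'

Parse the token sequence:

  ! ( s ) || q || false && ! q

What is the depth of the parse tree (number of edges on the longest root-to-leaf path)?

[B [B [B [C [D ! [D ( [B [C [D s]]] )]]]] || [C [D q]]] || [C [C [D false]] && [D ! [D q]]]]

9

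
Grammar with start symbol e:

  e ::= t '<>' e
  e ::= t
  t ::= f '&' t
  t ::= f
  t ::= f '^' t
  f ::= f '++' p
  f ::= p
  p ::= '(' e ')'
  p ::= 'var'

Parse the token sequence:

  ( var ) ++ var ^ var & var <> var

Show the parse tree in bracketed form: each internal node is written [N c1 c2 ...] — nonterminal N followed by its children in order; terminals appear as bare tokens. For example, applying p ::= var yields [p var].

e
t <> e
f ^ t <> e
f ++ p ^ t <> e
p ++ p ^ t <> e
( e ) ++ p ^ t <> e
( t ) ++ p ^ t <> e
( f ) ++ p ^ t <> e
( p ) ++ p ^ t <> e
( var ) ++ p ^ t <> e
( var ) ++ var ^ t <> e
( var ) ++ var ^ f & t <> e
( var ) ++ var ^ p & t <> e
( var ) ++ var ^ var & t <> e
( var ) ++ var ^ var & f <> e
( var ) ++ var ^ var & p <> e
( var ) ++ var ^ var & var <> e
( var ) ++ var ^ var & var <> t
( var ) ++ var ^ var & var <> f
( var ) ++ var ^ var & var <> p
( var ) ++ var ^ var & var <> var

[e [t [f [f [p ( [e [t [f [p var]]]] )]] ++ [p var]] ^ [t [f [p var]] & [t [f [p var]]]]] <> [e [t [f [p var]]]]]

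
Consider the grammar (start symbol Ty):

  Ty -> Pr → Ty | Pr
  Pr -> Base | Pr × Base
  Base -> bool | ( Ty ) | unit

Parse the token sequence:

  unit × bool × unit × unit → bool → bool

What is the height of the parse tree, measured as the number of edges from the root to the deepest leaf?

[Ty [Pr [Pr [Pr [Pr [Base unit]] × [Base bool]] × [Base unit]] × [Base unit]] → [Ty [Pr [Base bool]] → [Ty [Pr [Base bool]]]]]

6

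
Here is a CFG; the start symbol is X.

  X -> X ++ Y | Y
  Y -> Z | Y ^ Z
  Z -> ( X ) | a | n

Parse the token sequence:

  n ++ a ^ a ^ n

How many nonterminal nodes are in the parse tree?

10

[X [X [Y [Z n]]] ++ [Y [Y [Y [Z a]] ^ [Z a]] ^ [Z n]]]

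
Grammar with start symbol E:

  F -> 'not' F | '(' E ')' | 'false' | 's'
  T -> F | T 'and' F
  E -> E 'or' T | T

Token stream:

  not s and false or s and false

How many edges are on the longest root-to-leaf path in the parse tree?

[E [E [T [T [F not [F s]]] and [F false]]] or [T [T [F s]] and [F false]]]

6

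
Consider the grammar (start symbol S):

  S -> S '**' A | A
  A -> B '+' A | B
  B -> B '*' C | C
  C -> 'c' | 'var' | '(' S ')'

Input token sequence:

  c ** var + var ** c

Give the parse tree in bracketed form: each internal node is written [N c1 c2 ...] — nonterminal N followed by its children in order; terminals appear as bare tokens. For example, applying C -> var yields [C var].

[S [S [S [A [B [C c]]]] ** [A [B [C var]] + [A [B [C var]]]]] ** [A [B [C c]]]]

S
S ** A
S ** A ** A
A ** A ** A
B ** A ** A
C ** A ** A
c ** A ** A
c ** B + A ** A
c ** C + A ** A
c ** var + A ** A
c ** var + B ** A
c ** var + C ** A
c ** var + var ** A
c ** var + var ** B
c ** var + var ** C
c ** var + var ** c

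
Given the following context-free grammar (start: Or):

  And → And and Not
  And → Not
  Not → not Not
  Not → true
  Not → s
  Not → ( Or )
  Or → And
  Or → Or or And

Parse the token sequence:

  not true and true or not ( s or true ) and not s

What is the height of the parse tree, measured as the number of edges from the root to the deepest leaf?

9

[Or [Or [And [And [Not not [Not true]]] and [Not true]]] or [And [And [Not not [Not ( [Or [Or [And [Not s]]] or [And [Not true]]] )]]] and [Not not [Not s]]]]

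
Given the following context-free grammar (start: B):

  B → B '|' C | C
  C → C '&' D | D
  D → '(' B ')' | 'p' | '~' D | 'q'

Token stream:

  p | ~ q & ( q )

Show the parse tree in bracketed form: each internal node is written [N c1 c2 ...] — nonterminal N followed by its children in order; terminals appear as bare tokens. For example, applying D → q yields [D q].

B
B | C
C | C
D | C
p | C
p | C & D
p | D & D
p | ~ D & D
p | ~ q & D
p | ~ q & ( B )
p | ~ q & ( C )
p | ~ q & ( D )
p | ~ q & ( q )

[B [B [C [D p]]] | [C [C [D ~ [D q]]] & [D ( [B [C [D q]]] )]]]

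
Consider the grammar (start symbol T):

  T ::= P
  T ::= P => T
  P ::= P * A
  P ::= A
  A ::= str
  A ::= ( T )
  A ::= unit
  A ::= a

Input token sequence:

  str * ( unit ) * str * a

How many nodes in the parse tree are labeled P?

5

[T [P [P [P [P [A str]] * [A ( [T [P [A unit]]] )]] * [A str]] * [A a]]]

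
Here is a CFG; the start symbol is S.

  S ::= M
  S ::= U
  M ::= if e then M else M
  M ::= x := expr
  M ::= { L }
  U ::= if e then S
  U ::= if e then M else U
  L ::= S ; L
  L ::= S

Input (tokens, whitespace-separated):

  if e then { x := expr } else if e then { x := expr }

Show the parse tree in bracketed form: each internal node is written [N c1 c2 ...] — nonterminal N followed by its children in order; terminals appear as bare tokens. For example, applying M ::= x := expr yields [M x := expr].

S
U
if e then M else U
if e then { L } else U
if e then { S } else U
if e then { M } else U
if e then { x := expr } else U
if e then { x := expr } else if e then S
if e then { x := expr } else if e then M
if e then { x := expr } else if e then { L }
if e then { x := expr } else if e then { S }
if e then { x := expr } else if e then { M }
if e then { x := expr } else if e then { x := expr }

[S [U if e then [M { [L [S [M x := expr]]] }] else [U if e then [S [M { [L [S [M x := expr]]] }]]]]]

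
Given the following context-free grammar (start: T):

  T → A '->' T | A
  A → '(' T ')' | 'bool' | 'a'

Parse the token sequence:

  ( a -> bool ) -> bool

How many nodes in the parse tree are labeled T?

4

[T [A ( [T [A a] -> [T [A bool]]] )] -> [T [A bool]]]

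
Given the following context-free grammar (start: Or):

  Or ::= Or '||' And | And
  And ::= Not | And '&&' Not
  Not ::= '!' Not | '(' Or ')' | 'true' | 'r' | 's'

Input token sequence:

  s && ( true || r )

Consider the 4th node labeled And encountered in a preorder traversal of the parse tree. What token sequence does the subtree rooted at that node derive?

[Or [And [And [Not s]] && [Not ( [Or [Or [And [Not true]]] || [And [Not r]]] )]]]

r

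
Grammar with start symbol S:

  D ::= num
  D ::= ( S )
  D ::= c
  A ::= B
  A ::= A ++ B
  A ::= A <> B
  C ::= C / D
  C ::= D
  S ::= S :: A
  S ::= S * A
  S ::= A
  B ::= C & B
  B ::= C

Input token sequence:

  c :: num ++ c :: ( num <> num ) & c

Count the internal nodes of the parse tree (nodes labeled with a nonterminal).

31

[S [S [S [A [B [C [D c]]]]] :: [A [A [B [C [D num]]]] ++ [B [C [D c]]]]] :: [A [B [C [D ( [S [A [A [B [C [D num]]]] <> [B [C [D num]]]]] )]] & [B [C [D c]]]]]]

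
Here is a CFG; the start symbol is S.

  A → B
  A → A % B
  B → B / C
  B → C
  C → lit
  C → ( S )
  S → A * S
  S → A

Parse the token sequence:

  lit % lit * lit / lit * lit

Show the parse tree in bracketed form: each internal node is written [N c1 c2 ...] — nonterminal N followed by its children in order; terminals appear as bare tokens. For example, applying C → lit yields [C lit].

[S [A [A [B [C lit]]] % [B [C lit]]] * [S [A [B [B [C lit]] / [C lit]]] * [S [A [B [C lit]]]]]]

S
A * S
A % B * S
B % B * S
C % B * S
lit % B * S
lit % C * S
lit % lit * S
lit % lit * A * S
lit % lit * B * S
lit % lit * B / C * S
lit % lit * C / C * S
lit % lit * lit / C * S
lit % lit * lit / lit * S
lit % lit * lit / lit * A
lit % lit * lit / lit * B
lit % lit * lit / lit * C
lit % lit * lit / lit * lit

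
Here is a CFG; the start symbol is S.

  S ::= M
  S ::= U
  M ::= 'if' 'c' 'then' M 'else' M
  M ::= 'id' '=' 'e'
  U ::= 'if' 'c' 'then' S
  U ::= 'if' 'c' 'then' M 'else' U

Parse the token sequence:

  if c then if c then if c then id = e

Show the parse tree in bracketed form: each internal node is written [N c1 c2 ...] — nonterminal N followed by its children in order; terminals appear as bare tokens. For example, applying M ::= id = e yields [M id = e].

S
U
if c then S
if c then U
if c then if c then S
if c then if c then U
if c then if c then if c then S
if c then if c then if c then M
if c then if c then if c then id = e

[S [U if c then [S [U if c then [S [U if c then [S [M id = e]]]]]]]]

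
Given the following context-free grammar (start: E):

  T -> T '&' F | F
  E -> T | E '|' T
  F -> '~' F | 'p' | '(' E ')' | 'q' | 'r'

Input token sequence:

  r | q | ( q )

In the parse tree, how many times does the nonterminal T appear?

4

[E [E [E [T [F r]]] | [T [F q]]] | [T [F ( [E [T [F q]]] )]]]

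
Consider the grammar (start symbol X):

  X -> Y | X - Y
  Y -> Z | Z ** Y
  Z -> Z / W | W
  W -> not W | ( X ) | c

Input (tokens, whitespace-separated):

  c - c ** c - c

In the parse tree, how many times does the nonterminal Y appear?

4

[X [X [X [Y [Z [W c]]]] - [Y [Z [W c]] ** [Y [Z [W c]]]]] - [Y [Z [W c]]]]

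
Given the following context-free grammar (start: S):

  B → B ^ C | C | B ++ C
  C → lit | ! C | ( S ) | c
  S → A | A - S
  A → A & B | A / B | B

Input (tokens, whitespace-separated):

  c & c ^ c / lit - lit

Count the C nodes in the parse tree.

5

[S [A [A [A [B [C c]]] & [B [B [C c]] ^ [C c]]] / [B [C lit]]] - [S [A [B [C lit]]]]]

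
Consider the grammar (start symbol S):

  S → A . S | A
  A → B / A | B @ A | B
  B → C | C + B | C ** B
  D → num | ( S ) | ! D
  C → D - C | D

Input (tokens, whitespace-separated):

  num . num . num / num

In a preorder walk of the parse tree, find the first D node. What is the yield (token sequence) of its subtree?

num

[S [A [B [C [D num]]]] . [S [A [B [C [D num]]]] . [S [A [B [C [D num]]] / [A [B [C [D num]]]]]]]]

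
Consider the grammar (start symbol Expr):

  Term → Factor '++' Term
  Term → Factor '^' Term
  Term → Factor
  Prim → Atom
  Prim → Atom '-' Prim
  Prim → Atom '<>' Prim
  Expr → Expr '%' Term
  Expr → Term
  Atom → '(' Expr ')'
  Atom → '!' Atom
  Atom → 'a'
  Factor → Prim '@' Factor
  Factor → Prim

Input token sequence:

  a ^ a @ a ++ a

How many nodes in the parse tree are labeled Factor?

4

[Expr [Term [Factor [Prim [Atom a]]] ^ [Term [Factor [Prim [Atom a]] @ [Factor [Prim [Atom a]]]] ++ [Term [Factor [Prim [Atom a]]]]]]]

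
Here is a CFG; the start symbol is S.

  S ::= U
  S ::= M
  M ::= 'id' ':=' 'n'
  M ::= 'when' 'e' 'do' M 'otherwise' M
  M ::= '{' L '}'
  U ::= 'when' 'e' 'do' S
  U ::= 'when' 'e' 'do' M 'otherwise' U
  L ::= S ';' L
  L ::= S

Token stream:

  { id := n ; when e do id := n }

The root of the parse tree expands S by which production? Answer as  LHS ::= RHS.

S ::= M

[S [M { [L [S [M id := n]] ; [L [S [U when e do [S [M id := n]]]]]] }]]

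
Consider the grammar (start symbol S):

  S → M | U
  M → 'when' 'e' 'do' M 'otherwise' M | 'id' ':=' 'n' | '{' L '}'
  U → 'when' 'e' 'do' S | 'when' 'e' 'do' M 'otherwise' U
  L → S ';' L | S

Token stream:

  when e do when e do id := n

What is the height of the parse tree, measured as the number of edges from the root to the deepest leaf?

[S [U when e do [S [U when e do [S [M id := n]]]]]]

6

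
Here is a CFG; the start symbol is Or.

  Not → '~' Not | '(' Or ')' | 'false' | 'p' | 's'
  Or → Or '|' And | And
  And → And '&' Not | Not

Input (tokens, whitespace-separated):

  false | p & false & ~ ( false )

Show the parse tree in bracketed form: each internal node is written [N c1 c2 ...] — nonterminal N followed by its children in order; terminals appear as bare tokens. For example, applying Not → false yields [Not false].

Or
Or | And
And | And
Not | And
false | And
false | And & Not
false | And & Not & Not
false | Not & Not & Not
false | p & Not & Not
false | p & false & Not
false | p & false & ~ Not
false | p & false & ~ ( Or )
false | p & false & ~ ( And )
false | p & false & ~ ( Not )
false | p & false & ~ ( false )

[Or [Or [And [Not false]]] | [And [And [And [Not p]] & [Not false]] & [Not ~ [Not ( [Or [And [Not false]]] )]]]]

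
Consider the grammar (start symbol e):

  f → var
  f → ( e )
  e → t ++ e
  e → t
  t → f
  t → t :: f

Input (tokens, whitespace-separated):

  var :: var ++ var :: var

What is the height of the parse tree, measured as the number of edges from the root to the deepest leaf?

5

[e [t [t [f var]] :: [f var]] ++ [e [t [t [f var]] :: [f var]]]]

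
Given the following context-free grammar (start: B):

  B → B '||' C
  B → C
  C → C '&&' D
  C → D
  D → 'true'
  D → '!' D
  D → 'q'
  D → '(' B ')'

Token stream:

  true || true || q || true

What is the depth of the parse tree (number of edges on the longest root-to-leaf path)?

[B [B [B [B [C [D true]]] || [C [D true]]] || [C [D q]]] || [C [D true]]]

6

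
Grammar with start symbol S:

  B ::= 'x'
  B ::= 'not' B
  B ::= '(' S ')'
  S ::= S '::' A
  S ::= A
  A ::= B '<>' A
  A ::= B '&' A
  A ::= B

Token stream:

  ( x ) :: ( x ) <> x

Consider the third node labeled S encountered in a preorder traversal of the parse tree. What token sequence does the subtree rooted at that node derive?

[S [S [A [B ( [S [A [B x]]] )]]] :: [A [B ( [S [A [B x]]] )] <> [A [B x]]]]

x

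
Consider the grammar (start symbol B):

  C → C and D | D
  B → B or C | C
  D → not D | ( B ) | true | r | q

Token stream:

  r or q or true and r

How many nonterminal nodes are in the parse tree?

11

[B [B [B [C [D r]]] or [C [D q]]] or [C [C [D true]] and [D r]]]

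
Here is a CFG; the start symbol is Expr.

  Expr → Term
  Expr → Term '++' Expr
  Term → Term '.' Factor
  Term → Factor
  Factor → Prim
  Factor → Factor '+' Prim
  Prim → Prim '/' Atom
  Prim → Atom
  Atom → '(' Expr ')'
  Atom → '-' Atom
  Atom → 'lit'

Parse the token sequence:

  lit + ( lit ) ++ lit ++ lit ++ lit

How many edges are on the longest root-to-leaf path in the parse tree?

[Expr [Term [Factor [Factor [Prim [Atom lit]]] + [Prim [Atom ( [Expr [Term [Factor [Prim [Atom lit]]]]] )]]]] ++ [Expr [Term [Factor [Prim [Atom lit]]]] ++ [Expr [Term [Factor [Prim [Atom lit]]]] ++ [Expr [Term [Factor [Prim [Atom lit]]]]]]]]

10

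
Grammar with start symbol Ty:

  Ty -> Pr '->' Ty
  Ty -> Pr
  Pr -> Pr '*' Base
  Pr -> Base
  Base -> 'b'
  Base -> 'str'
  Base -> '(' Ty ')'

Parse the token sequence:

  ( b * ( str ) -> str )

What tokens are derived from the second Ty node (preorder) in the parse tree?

[Ty [Pr [Base ( [Ty [Pr [Pr [Base b]] * [Base ( [Ty [Pr [Base str]]] )]] -> [Ty [Pr [Base str]]]] )]]]

b * ( str ) -> str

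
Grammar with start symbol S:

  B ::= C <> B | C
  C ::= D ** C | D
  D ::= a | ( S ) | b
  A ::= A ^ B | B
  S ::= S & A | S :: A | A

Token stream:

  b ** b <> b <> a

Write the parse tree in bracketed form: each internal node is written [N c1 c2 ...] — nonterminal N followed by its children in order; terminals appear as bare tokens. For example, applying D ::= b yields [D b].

[S [A [B [C [D b] ** [C [D b]]] <> [B [C [D b]] <> [B [C [D a]]]]]]]

S
A
B
C <> B
D ** C <> B
b ** C <> B
b ** D <> B
b ** b <> B
b ** b <> C <> B
b ** b <> D <> B
b ** b <> b <> B
b ** b <> b <> C
b ** b <> b <> D
b ** b <> b <> a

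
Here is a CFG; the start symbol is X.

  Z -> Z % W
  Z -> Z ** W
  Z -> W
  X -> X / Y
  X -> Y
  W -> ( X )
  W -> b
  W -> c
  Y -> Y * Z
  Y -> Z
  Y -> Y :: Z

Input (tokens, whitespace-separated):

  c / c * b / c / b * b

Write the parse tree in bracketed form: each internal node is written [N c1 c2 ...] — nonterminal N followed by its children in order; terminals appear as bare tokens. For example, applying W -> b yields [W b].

[X [X [X [X [Y [Z [W c]]]] / [Y [Y [Z [W c]]] * [Z [W b]]]] / [Y [Z [W c]]]] / [Y [Y [Z [W b]]] * [Z [W b]]]]

X
X / Y
X / Y / Y
X / Y / Y / Y
Y / Y / Y / Y
Z / Y / Y / Y
W / Y / Y / Y
c / Y / Y / Y
c / Y * Z / Y / Y
c / Z * Z / Y / Y
c / W * Z / Y / Y
c / c * Z / Y / Y
c / c * W / Y / Y
c / c * b / Y / Y
c / c * b / Z / Y
c / c * b / W / Y
c / c * b / c / Y
c / c * b / c / Y * Z
c / c * b / c / Z * Z
c / c * b / c / W * Z
c / c * b / c / b * Z
c / c * b / c / b * W
c / c * b / c / b * b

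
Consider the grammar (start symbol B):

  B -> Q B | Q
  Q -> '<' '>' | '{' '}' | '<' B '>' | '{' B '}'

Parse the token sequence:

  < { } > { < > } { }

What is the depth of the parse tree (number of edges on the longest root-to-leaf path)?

5

[B [Q < [B [Q { }]] >] [B [Q { [B [Q < >]] }] [B [Q { }]]]]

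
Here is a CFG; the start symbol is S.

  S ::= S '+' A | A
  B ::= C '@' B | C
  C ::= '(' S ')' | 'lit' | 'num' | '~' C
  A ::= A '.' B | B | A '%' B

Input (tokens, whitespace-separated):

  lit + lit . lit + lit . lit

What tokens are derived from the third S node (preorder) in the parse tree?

[S [S [S [A [B [C lit]]]] + [A [A [B [C lit]]] . [B [C lit]]]] + [A [A [B [C lit]]] . [B [C lit]]]]

lit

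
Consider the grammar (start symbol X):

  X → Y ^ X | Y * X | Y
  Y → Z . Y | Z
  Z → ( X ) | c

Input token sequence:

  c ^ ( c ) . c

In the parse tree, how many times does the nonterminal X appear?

3

[X [Y [Z c]] ^ [X [Y [Z ( [X [Y [Z c]]] )] . [Y [Z c]]]]]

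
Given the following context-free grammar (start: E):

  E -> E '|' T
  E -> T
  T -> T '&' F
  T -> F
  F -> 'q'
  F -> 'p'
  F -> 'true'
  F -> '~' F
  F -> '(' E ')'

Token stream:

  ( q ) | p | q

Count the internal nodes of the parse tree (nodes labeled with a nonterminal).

12

[E [E [E [T [F ( [E [T [F q]]] )]]] | [T [F p]]] | [T [F q]]]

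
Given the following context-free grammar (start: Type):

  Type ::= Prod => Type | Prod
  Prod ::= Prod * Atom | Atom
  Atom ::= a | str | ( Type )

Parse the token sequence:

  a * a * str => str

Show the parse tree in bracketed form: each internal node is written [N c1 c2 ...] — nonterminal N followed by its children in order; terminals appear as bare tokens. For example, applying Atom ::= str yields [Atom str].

Type
Prod => Type
Prod * Atom => Type
Prod * Atom * Atom => Type
Atom * Atom * Atom => Type
a * Atom * Atom => Type
a * a * Atom => Type
a * a * str => Type
a * a * str => Prod
a * a * str => Atom
a * a * str => str

[Type [Prod [Prod [Prod [Atom a]] * [Atom a]] * [Atom str]] => [Type [Prod [Atom str]]]]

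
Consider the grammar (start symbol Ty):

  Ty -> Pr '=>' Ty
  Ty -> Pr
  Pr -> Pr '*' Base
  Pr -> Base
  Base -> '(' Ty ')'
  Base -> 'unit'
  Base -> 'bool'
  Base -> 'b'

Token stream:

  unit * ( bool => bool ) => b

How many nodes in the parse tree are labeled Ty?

[Ty [Pr [Pr [Base unit]] * [Base ( [Ty [Pr [Base bool]] => [Ty [Pr [Base bool]]]] )]] => [Ty [Pr [Base b]]]]

4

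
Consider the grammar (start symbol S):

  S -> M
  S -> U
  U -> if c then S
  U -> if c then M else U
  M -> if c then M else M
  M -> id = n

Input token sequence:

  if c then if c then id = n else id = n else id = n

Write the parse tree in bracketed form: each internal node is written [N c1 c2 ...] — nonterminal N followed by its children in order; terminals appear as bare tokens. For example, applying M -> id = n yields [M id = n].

S
M
if c then M else M
if c then if c then M else M else M
if c then if c then id = n else M else M
if c then if c then id = n else id = n else M
if c then if c then id = n else id = n else id = n

[S [M if c then [M if c then [M id = n] else [M id = n]] else [M id = n]]]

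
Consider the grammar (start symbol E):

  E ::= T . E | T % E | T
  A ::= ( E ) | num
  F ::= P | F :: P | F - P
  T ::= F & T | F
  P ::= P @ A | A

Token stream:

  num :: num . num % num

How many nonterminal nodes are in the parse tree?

18

[E [T [F [F [P [A num]]] :: [P [A num]]]] . [E [T [F [P [A num]]]] % [E [T [F [P [A num]]]]]]]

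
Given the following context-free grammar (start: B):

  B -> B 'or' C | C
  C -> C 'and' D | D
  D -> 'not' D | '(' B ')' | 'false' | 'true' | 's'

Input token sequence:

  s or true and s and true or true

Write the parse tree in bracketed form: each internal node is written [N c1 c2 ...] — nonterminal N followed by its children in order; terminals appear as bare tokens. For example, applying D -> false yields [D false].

B
B or C
B or C or C
C or C or C
D or C or C
s or C or C
s or C and D or C
s or C and D and D or C
s or D and D and D or C
s or true and D and D or C
s or true and s and D or C
s or true and s and true or C
s or true and s and true or D
s or true and s and true or true

[B [B [B [C [D s]]] or [C [C [C [D true]] and [D s]] and [D true]]] or [C [D true]]]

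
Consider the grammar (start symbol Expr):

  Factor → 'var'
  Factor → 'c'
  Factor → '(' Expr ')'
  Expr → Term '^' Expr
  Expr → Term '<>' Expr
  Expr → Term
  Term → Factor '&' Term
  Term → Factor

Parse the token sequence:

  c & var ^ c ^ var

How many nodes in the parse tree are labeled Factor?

[Expr [Term [Factor c] & [Term [Factor var]]] ^ [Expr [Term [Factor c]] ^ [Expr [Term [Factor var]]]]]

4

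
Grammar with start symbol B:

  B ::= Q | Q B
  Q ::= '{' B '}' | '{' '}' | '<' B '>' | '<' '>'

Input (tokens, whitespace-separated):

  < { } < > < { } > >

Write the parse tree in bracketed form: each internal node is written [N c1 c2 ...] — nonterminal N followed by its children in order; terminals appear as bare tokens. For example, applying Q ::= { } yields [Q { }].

B
Q
< B >
< Q B >
< { } B >
< { } Q B >
< { } < > B >
< { } < > Q >
< { } < > < B > >
< { } < > < Q > >
< { } < > < { } > >

[B [Q < [B [Q { }] [B [Q < >] [B [Q < [B [Q { }]] >]]]] >]]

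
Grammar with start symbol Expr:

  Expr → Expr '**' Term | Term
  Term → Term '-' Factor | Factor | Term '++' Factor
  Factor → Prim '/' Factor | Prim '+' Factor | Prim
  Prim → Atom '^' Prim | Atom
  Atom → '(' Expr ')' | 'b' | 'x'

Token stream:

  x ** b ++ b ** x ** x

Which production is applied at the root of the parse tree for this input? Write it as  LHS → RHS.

Expr → Expr '**' Term

[Expr [Expr [Expr [Expr [Term [Factor [Prim [Atom x]]]]] ** [Term [Term [Factor [Prim [Atom b]]]] ++ [Factor [Prim [Atom b]]]]] ** [Term [Factor [Prim [Atom x]]]]] ** [Term [Factor [Prim [Atom x]]]]]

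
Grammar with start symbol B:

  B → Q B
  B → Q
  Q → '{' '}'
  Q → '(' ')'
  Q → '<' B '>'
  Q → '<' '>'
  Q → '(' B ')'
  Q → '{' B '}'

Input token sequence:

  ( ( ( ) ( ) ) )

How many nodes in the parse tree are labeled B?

[B [Q ( [B [Q ( [B [Q ( )] [B [Q ( )]]] )]] )]]

4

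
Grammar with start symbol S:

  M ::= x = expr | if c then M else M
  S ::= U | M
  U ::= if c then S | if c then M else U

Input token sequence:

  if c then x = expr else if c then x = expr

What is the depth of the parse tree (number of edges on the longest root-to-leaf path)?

5

[S [U if c then [M x = expr] else [U if c then [S [M x = expr]]]]]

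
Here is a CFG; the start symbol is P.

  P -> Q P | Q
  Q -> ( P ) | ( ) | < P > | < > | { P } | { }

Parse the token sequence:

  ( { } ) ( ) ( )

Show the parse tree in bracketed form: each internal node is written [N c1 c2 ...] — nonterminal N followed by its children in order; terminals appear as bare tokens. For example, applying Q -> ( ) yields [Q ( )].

P
Q P
( P ) P
( Q ) P
( { } ) P
( { } ) Q P
( { } ) ( ) P
( { } ) ( ) Q
( { } ) ( ) ( )

[P [Q ( [P [Q { }]] )] [P [Q ( )] [P [Q ( )]]]]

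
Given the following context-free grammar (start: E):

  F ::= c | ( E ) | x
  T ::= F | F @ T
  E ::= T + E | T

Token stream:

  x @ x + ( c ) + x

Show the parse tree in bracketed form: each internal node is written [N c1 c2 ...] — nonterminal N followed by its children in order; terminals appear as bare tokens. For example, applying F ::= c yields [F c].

[E [T [F x] @ [T [F x]]] + [E [T [F ( [E [T [F c]]] )]] + [E [T [F x]]]]]

E
T + E
F @ T + E
x @ T + E
x @ F + E
x @ x + E
x @ x + T + E
x @ x + F + E
x @ x + ( E ) + E
x @ x + ( T ) + E
x @ x + ( F ) + E
x @ x + ( c ) + E
x @ x + ( c ) + T
x @ x + ( c ) + F
x @ x + ( c ) + x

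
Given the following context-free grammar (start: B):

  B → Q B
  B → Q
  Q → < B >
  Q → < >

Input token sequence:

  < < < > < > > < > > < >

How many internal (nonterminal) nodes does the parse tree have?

[B [Q < [B [Q < [B [Q < >] [B [Q < >]]] >] [B [Q < >]]] >] [B [Q < >]]]

12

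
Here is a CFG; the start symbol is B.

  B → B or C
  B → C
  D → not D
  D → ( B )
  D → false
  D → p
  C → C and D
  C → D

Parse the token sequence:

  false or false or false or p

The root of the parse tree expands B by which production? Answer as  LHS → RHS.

B → B or C

[B [B [B [B [C [D false]]] or [C [D false]]] or [C [D false]]] or [C [D p]]]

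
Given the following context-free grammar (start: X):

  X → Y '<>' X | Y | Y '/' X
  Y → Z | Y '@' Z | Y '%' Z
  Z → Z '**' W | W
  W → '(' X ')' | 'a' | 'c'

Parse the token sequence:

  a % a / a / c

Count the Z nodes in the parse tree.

4

[X [Y [Y [Z [W a]]] % [Z [W a]]] / [X [Y [Z [W a]]] / [X [Y [Z [W c]]]]]]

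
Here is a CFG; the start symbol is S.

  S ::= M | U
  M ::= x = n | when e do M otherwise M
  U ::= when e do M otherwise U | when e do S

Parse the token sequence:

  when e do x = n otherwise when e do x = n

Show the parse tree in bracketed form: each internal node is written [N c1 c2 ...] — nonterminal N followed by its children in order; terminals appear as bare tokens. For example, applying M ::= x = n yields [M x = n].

[S [U when e do [M x = n] otherwise [U when e do [S [M x = n]]]]]

S
U
when e do M otherwise U
when e do x = n otherwise U
when e do x = n otherwise when e do S
when e do x = n otherwise when e do M
when e do x = n otherwise when e do x = n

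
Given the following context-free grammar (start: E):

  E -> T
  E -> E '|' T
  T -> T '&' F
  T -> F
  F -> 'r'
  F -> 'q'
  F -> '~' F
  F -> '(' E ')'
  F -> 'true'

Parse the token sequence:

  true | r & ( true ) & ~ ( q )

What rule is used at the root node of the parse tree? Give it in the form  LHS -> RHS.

E -> E '|' T

[E [E [T [F true]]] | [T [T [T [F r]] & [F ( [E [T [F true]]] )]] & [F ~ [F ( [E [T [F q]]] )]]]]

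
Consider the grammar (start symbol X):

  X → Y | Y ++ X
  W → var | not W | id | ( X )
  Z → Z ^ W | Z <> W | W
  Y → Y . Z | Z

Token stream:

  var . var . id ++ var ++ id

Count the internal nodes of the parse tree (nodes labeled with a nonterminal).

[X [Y [Y [Y [Z [W var]]] . [Z [W var]]] . [Z [W id]]] ++ [X [Y [Z [W var]]] ++ [X [Y [Z [W id]]]]]]

18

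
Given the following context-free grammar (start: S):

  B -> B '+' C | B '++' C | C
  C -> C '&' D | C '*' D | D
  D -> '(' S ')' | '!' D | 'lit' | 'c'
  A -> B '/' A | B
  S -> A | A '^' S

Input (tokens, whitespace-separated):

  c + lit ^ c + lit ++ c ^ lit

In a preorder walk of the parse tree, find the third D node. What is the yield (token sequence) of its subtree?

c

[S [A [B [B [C [D c]]] + [C [D lit]]]] ^ [S [A [B [B [B [C [D c]]] + [C [D lit]]] ++ [C [D c]]]] ^ [S [A [B [C [D lit]]]]]]]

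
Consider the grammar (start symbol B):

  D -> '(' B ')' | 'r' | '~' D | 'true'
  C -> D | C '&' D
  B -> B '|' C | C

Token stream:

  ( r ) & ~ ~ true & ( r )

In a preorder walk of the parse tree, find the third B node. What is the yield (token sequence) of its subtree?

r

[B [C [C [C [D ( [B [C [D r]]] )]] & [D ~ [D ~ [D true]]]] & [D ( [B [C [D r]]] )]]]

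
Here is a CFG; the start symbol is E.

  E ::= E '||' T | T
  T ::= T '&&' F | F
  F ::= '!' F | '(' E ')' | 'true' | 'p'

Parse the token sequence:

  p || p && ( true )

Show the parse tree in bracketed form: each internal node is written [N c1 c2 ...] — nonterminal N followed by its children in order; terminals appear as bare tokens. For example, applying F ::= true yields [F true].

[E [E [T [F p]]] || [T [T [F p]] && [F ( [E [T [F true]]] )]]]

E
E || T
T || T
F || T
p || T
p || T && F
p || F && F
p || p && F
p || p && ( E )
p || p && ( T )
p || p && ( F )
p || p && ( true )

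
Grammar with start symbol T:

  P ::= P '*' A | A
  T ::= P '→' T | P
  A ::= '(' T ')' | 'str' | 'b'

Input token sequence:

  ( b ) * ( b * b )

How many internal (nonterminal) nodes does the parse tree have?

13

[T [P [P [A ( [T [P [A b]]] )]] * [A ( [T [P [P [A b]] * [A b]]] )]]]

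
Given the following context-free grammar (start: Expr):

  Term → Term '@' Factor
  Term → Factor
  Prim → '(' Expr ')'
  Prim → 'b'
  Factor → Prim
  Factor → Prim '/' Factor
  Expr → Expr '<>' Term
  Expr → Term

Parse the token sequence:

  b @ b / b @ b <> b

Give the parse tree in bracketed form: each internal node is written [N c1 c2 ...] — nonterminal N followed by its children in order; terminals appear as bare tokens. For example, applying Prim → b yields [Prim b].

[Expr [Expr [Term [Term [Term [Factor [Prim b]]] @ [Factor [Prim b] / [Factor [Prim b]]]] @ [Factor [Prim b]]]] <> [Term [Factor [Prim b]]]]

Expr
Expr <> Term
Term <> Term
Term @ Factor <> Term
Term @ Factor @ Factor <> Term
Factor @ Factor @ Factor <> Term
Prim @ Factor @ Factor <> Term
b @ Factor @ Factor <> Term
b @ Prim / Factor @ Factor <> Term
b @ b / Factor @ Factor <> Term
b @ b / Prim @ Factor <> Term
b @ b / b @ Factor <> Term
b @ b / b @ Prim <> Term
b @ b / b @ b <> Term
b @ b / b @ b <> Factor
b @ b / b @ b <> Prim
b @ b / b @ b <> b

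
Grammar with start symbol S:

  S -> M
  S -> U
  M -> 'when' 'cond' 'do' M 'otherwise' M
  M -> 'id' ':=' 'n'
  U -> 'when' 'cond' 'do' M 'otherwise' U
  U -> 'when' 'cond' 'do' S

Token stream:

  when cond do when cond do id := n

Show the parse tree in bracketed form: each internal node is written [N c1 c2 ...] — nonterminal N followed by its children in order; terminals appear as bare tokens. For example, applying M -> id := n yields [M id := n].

S
U
when cond do S
when cond do U
when cond do when cond do S
when cond do when cond do M
when cond do when cond do id := n

[S [U when cond do [S [U when cond do [S [M id := n]]]]]]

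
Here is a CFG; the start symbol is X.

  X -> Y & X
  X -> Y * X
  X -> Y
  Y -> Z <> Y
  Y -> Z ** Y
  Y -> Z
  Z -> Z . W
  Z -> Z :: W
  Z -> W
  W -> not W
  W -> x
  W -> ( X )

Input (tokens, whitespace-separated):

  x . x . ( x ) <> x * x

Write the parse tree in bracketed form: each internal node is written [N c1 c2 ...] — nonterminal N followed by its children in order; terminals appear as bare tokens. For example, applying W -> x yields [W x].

[X [Y [Z [Z [Z [W x]] . [W x]] . [W ( [X [Y [Z [W x]]]] )]] <> [Y [Z [W x]]]] * [X [Y [Z [W x]]]]]

X
Y * X
Z <> Y * X
Z . W <> Y * X
Z . W . W <> Y * X
W . W . W <> Y * X
x . W . W <> Y * X
x . x . W <> Y * X
x . x . ( X ) <> Y * X
x . x . ( Y ) <> Y * X
x . x . ( Z ) <> Y * X
x . x . ( W ) <> Y * X
x . x . ( x ) <> Y * X
x . x . ( x ) <> Z * X
x . x . ( x ) <> W * X
x . x . ( x ) <> x * X
x . x . ( x ) <> x * Y
x . x . ( x ) <> x * Z
x . x . ( x ) <> x * W
x . x . ( x ) <> x * x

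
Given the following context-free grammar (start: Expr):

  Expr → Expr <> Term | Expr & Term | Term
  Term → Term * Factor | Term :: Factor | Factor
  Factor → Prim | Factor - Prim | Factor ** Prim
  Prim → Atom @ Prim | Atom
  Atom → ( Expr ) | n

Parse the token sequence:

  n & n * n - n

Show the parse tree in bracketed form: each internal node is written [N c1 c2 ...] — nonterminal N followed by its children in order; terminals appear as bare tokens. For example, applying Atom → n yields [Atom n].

Expr
Expr & Term
Term & Term
Factor & Term
Prim & Term
Atom & Term
n & Term
n & Term * Factor
n & Factor * Factor
n & Prim * Factor
n & Atom * Factor
n & n * Factor
n & n * Factor - Prim
n & n * Prim - Prim
n & n * Atom - Prim
n & n * n - Prim
n & n * n - Atom
n & n * n - n

[Expr [Expr [Term [Factor [Prim [Atom n]]]]] & [Term [Term [Factor [Prim [Atom n]]]] * [Factor [Factor [Prim [Atom n]]] - [Prim [Atom n]]]]]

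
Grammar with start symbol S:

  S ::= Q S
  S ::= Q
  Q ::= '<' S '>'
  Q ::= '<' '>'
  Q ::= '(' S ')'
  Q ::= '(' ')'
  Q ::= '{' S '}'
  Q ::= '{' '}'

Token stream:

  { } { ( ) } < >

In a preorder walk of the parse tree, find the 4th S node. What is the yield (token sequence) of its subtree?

< >

[S [Q { }] [S [Q { [S [Q ( )]] }] [S [Q < >]]]]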